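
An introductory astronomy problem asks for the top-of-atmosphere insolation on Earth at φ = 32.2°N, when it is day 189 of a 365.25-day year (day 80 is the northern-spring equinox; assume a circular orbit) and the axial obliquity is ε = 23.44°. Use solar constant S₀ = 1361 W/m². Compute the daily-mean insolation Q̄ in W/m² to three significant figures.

Q̄ ≈ 488 W/m²

Solar longitude: λ_s = 360° × (189 − 80)/365.25 = 107.433°.
sin δ = sin 23.44° × sin 107.433° = 0.37952, so δ = +22.304°.
cos H₀ = −tan(+32.2°) tan(+22.304°) = -0.2583, H₀ = 1.8321 rad.
Bracket: H₀ sin φ sin δ + cos φ cos δ sin H₀ = 1.8321×0.53288×0.37952 + 0.84619×0.92518×0.96606 = 0.370521 + 0.756307 = 1.126828.
Q̄ = (S₀/π) × [bracket] = (1361/π) × 1.126828 = 488.2 W/m².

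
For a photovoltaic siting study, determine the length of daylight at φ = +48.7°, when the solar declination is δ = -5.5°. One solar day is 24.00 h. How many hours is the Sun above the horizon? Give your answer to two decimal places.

11.16 h

cos H₀ = −tan φ · tan δ = −tan(+48.7°) × tan(-5.500°) = 0.1096, so H₀ = 1.4610 rad = 83.71°.
Daylight = 2H₀/(2π) × 24.00 h = (1.4610/π) × 24.00 = 11.16 h.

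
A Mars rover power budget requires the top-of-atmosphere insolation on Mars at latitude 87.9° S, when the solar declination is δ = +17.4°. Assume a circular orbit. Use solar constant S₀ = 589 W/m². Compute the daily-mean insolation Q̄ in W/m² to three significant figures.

cos H₀ = −tan(-87.9°) tan(+17.400°) = 8.5464 ≥ 1 ⇒ polar night, H₀ = 0 and Q̄ = 0.

Q̄ ≈ 0.00 W/m²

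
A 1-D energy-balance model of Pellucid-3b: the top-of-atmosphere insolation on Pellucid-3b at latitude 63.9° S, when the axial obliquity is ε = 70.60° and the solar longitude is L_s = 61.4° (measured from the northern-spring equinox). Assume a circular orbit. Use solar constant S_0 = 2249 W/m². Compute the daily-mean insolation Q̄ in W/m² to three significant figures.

Q̄ ≈ 0.00 W/m²

Solar declination: sin δ = sin ε · sin L_s = sin 70.60° × sin 61.4° = 0.82813, so δ = +55.907°.
cos h₀ = −tan(-63.9°) tan(+55.907°) = 3.0158 ≥ 1 ⇒ polar night, h₀ = 0 and Q̄ = 0.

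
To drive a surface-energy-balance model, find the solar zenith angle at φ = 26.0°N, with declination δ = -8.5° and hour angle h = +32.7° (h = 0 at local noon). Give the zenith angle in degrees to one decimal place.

cos θ_z = sin φ sin δ + cos φ cos δ cos h = -0.064795 + 0.748037 = 0.683242.
θ_z = arccos(0.683242) = 46.9°.

θ_z = 46.9°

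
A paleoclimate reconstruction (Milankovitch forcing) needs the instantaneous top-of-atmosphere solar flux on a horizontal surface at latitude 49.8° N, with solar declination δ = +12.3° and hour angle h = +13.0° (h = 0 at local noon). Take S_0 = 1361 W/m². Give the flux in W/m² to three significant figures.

1.06e+03 W/m²

cos θ_z = sin ϕ sin δ + cos ϕ cos δ cos h = 0.162712 + 0.614478 = 0.777190.
Flux = S_0 · cos θ_z = 1361 × 0.777190 = 1058 W/m².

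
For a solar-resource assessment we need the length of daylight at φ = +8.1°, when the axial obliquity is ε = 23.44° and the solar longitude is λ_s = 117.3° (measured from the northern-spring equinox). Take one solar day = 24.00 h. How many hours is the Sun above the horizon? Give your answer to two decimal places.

12.41 h

Solar declination: sin δ = sin ε · sin λ_s = sin 23.44° × sin 117.3° = 0.35348, so δ = +20.700°.
cos H₀ = −tan φ · tan δ = −tan(+8.1°) × tan(+20.700°) = -0.0538, so H₀ = 1.6246 rad = 93.08°.
Daylight = 2H₀/(2π) × 24.00 h = (1.6246/π) × 24.00 = 12.41 h.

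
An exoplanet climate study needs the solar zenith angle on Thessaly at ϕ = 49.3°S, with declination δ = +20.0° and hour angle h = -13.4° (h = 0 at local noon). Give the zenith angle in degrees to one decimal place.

cos θ_z = sin ϕ sin δ + cos ϕ cos δ cos h = -0.259297 + 0.596090 = 0.336793.
θ_z = arccos(0.336793) = 70.3°.

θ_z = 70.3°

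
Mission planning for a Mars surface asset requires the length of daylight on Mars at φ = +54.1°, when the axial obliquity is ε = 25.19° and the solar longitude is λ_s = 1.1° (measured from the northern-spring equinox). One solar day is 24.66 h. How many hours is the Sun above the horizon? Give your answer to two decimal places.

Solar declination: sin δ = sin ε · sin λ_s = sin 25.19° × sin 1.1° = 0.00817, so δ = +0.468°.
cos H₀ = −tan φ · tan δ = −tan(+54.1°) × tan(+0.468°) = -0.0113, so H₀ = 1.5821 rad = 90.65°.
Daylight = 2H₀/(2π) × 24.66 h = (1.5821/π) × 24.66 = 12.42 h.

12.42 h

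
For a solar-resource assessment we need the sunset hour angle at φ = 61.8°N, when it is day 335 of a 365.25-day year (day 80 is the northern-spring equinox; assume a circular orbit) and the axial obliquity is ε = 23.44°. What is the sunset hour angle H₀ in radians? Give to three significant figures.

H₀ = 0.709 rad

Solar longitude: λ_s = 360° × (335 − 80)/365.25 = 251.335°.
sin δ = sin 23.44° × sin 251.335° = -0.37687, so δ = -22.140°.
cos H₀ = −tan φ · tan δ = −tan(+61.8°) × tan(-22.140°) = 0.7588, so H₀ = 0.7093 rad = 40.64°.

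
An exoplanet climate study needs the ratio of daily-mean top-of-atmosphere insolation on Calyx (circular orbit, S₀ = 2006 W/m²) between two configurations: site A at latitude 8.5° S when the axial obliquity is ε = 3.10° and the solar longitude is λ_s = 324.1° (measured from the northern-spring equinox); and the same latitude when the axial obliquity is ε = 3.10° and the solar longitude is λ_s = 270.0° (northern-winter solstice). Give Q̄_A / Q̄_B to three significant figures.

— Configuration A (φ=-8.5°):
Solar declination: sin δ = sin ε · sin λ_s = sin 3.10° × sin 324.1° = -0.03171, so δ = -1.817°.
cos H₀ = −tan(-8.5°) tan(-1.817°) = -0.0047, H₀ = 1.5755 rad.
Bracket: H₀ sin φ sin δ + cos φ cos δ sin H₀ = 1.5755×-0.14781×-0.03171 + 0.98902×0.99950×0.99999 = 0.007384 + 0.988516 = 0.995900.
Q̄ = (S₀/π) × [bracket] = (2006/π) × 0.995900 = 635.91 W/m².
— Configuration B (φ=-8.5°):
Solar declination: sin δ = sin ε · sin λ_s = sin 3.10° × sin 270.0° = -0.05408, so δ = -3.100°.
cos H₀ = −tan(-8.5°) tan(-3.100°) = -0.0081, H₀ = 1.5789 rad.
Bracket: H₀ sin φ sin δ + cos φ cos δ sin H₀ = 1.5789×-0.14781×-0.05408 + 0.98902×0.99854×0.99997 = 0.012621 + 0.987546 = 1.000167.
Q̄ = (S₀/π) × [bracket] = (2006/π) × 1.000167 = 638.64 W/m².
Ratio Q̄_A / Q̄_B = 635.91 / 638.64 = 0.9957.

Q̄_A / Q̄_B ≈ 0.996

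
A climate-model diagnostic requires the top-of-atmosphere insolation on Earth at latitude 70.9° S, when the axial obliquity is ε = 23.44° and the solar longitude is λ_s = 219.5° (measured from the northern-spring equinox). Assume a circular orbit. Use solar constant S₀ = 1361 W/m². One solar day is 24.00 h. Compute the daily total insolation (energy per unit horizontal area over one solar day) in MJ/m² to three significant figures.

29.5 MJ/m²

Solar declination: sin δ = sin ε · sin λ_s = sin 23.44° × sin 219.5° = -0.25302, so δ = -14.657°.
cos H₀ = −tan(-70.9°) tan(-14.657°) = -0.7553, H₀ = 2.4269 rad.
Bracket: H₀ sin φ sin δ + cos φ cos δ sin H₀ = 2.4269×-0.94495×-0.25302 + 0.32722×0.96746×0.65542 = 0.580251 + 0.207488 = 0.787739.
Q̄ = (S₀/π) × [bracket] = (1361/π) × 0.787739 = 341.26 W/m².
Daily total = Q̄ × 24.00 h × 3600 s/h = 341.26 × 24.00 × 3600 / 10⁶ = 29.48 MJ/m².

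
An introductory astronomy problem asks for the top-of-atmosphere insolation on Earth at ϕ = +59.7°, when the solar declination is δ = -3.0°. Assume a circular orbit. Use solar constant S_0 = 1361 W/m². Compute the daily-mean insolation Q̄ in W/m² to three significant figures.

cos h₀ = −tan(+59.7°) tan(-3.000°) = 0.0897, h₀ = 1.4810 rad.
Bracket: h₀ sin ϕ sin δ + cos ϕ cos δ sin h₀ = 1.4810×0.86340×-0.05234 + 0.50453×0.99863×0.99597 = -0.066927 + 0.501808 = 0.434881.
Q̄ = (S_0/π) × [bracket] = (1361/π) × 0.434881 = 188.4 W/m².

Q̄ ≈ 188 W/m²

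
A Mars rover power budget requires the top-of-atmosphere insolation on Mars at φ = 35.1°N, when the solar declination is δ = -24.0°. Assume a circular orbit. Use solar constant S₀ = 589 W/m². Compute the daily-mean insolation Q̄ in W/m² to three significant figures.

Q̄ ≈ 78.2 W/m²

cos H₀ = −tan(+35.1°) tan(-24.000°) = 0.3129, H₀ = 1.2525 rad.
Bracket: H₀ sin φ sin δ + cos φ cos δ sin H₀ = 1.2525×0.57501×-0.40674 + 0.81815×0.91355×0.94978 = -0.292934 + 0.709885 = 0.416951.
Q̄ = (S₀/π) × [bracket] = (589/π) × 0.416951 = 78.17 W/m².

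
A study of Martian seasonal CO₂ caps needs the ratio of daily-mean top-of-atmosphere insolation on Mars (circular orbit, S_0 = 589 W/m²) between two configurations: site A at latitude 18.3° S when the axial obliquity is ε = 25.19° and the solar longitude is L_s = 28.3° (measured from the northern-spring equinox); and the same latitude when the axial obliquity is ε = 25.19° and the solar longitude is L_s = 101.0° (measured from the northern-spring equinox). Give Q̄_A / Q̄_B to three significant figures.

— Configuration A (ϕ=-18.3°):
Solar declination: sin δ = sin ε · sin L_s = sin 25.19° × sin 28.3° = 0.20178, so δ = +11.641°.
cos h₀ = −tan(-18.3°) tan(+11.641°) = 0.0681, h₀ = 1.5026 rad.
Bracket: h₀ sin ϕ sin δ + cos ϕ cos δ sin h₀ = 1.5026×-0.31399×0.20178 + 0.94943×0.97943×0.99768 = -0.095200 + 0.927743 = 0.832543.
Q̄ = (S_0/π) × [bracket] = (589/π) × 0.832543 = 156.09 W/m².
— Configuration B (ϕ=-18.3°):
Solar declination: sin δ = sin ε · sin L_s = sin 25.19° × sin 101.0° = 0.41780, so δ = +24.696°.
cos h₀ = −tan(-18.3°) tan(+24.696°) = 0.1521, h₀ = 1.4181 rad.
Bracket: h₀ sin ϕ sin δ + cos ϕ cos δ sin h₀ = 1.4181×-0.31399×0.41780 + 0.94943×0.90854×0.98837 = -0.186033 + 0.852563 = 0.666530.
Q̄ = (S_0/π) × [bracket] = (589/π) × 0.666530 = 124.96 W/m².
Ratio Q̄_A / Q̄_B = 156.09 / 124.96 = 1.249.

Q̄_A / Q̄_B ≈ 1.25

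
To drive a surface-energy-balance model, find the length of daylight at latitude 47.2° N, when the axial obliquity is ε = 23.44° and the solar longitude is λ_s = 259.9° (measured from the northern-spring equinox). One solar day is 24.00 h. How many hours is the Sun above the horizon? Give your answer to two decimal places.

8.35 h

Solar declination: sin δ = sin ε · sin λ_s = sin 23.44° × sin 259.9° = -0.39162, so δ = -23.056°.
cos H₀ = −tan φ · tan δ = −tan(+47.2°) × tan(-23.056°) = 0.4596, so H₀ = 1.0932 rad = 62.64°.
Daylight = 2H₀/(2π) × 24.00 h = (1.0932/π) × 24.00 = 8.35 h.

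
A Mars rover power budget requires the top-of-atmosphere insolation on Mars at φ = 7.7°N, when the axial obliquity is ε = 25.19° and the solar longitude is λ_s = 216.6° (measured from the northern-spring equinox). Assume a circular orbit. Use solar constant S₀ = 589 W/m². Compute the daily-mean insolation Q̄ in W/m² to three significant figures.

Solar declination: sin δ = sin ε · sin λ_s = sin 25.19° × sin 216.6° = -0.25377, so δ = -14.700°.
cos H₀ = −tan(+7.7°) tan(-14.700°) = 0.0355, H₀ = 1.5353 rad.
Bracket: H₀ sin φ sin δ + cos φ cos δ sin H₀ = 1.5353×0.13399×-0.25377 + 0.99098×0.96727×0.99937 = -0.052204 + 0.957941 = 0.905737.
Q̄ = (S₀/π) × [bracket] = (589/π) × 0.905737 = 169.8 W/m².

Q̄ ≈ 170 W/m²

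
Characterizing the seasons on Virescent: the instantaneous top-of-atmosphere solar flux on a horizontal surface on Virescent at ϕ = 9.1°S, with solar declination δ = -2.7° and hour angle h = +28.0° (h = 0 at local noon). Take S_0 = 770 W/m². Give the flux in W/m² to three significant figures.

cos θ_z = sin ϕ sin δ + cos ϕ cos δ cos h = 0.007450 + 0.870867 = 0.878317.
Flux = S_0 · cos θ_z = 770 × 0.878317 = 676.3 W/m².

676 W/m²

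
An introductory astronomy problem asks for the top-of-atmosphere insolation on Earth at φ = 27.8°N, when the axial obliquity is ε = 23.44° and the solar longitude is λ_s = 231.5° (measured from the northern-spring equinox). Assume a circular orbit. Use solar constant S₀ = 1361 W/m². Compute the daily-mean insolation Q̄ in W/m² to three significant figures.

Solar declination: sin δ = sin ε · sin λ_s = sin 23.44° × sin 231.5° = -0.31131, so δ = -18.138°.
cos H₀ = −tan(+27.8°) tan(-18.138°) = 0.1727, H₀ = 1.3972 rad.
Bracket: H₀ sin φ sin δ + cos φ cos δ sin H₀ = 1.3972×0.46639×-0.31131 + 0.88458×0.95031×0.98497 = -0.202862 + 0.827991 = 0.625129.
Q̄ = (S₀/π) × [bracket] = (1361/π) × 0.625129 = 270.8 W/m².

Q̄ ≈ 271 W/m²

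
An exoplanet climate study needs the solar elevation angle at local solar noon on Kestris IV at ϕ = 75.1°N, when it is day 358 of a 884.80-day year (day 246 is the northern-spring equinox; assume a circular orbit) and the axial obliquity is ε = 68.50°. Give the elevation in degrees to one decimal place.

56.5°

Solar longitude: L_s = 360° × (358 − 246)/884.80 = 45.570°.
sin δ = sin 68.50° × sin 45.570° = 0.66441, so δ = +41.637°.
At local noon the hour angle is zero, so the zenith angle equals |ϕ − δ| = |+75.1° − (+41.637°)| = 33.463°.
Elevation = 90° − 33.463° = 56.5°.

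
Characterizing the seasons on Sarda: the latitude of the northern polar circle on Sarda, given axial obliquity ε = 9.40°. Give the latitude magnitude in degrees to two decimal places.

The polar circle is the lowest latitude that experiences at least one full rotation of continuous daylight at the northern-summer solstice; it lies at |φ| = 90° − ε = 90° − 9.40° = 80.60°.

80.60°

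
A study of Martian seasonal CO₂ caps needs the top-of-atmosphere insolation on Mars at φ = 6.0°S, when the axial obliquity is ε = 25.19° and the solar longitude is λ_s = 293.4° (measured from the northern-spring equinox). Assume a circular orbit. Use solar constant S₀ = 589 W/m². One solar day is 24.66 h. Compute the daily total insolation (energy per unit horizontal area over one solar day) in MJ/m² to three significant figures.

Solar declination: sin δ = sin ε · sin λ_s = sin 25.19° × sin 293.4° = -0.39062, so δ = -22.993°.
cos H₀ = −tan(-6.0°) tan(-22.993°) = -0.0446, H₀ = 1.6154 rad.
Bracket: H₀ sin φ sin δ + cos φ cos δ sin H₀ = 1.6154×-0.10453×-0.39062 + 0.99452×0.92055×0.99900 = 0.065959 + 0.914590 = 0.980549.
Q̄ = (S₀/π) × [bracket] = (589/π) × 0.980549 = 183.84 W/m².
Daily total = Q̄ × 24.66 h × 3600 s/h = 183.84 × 24.66 × 3600 / 10⁶ = 16.32 MJ/m².

16.3 MJ/m²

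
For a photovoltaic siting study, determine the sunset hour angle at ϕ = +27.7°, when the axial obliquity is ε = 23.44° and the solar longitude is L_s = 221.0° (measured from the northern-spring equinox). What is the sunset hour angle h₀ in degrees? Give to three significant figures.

h₀ = 81.8°

Solar declination: sin δ = sin ε · sin L_s = sin 23.44° × sin 221.0° = -0.26097, so δ = -15.128°.
cos h₀ = −tan ϕ · tan δ = −tan(+27.7°) × tan(-15.128°) = 0.1419, so h₀ = 1.4284 rad = 81.84°.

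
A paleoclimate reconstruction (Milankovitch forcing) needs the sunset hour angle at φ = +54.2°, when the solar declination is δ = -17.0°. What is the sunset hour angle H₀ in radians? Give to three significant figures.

cos H₀ = −tan φ · tan δ = −tan(+54.2°) × tan(-17.000°) = 0.4239, so H₀ = 1.1330 rad = 64.92°.

H₀ = 1.13 rad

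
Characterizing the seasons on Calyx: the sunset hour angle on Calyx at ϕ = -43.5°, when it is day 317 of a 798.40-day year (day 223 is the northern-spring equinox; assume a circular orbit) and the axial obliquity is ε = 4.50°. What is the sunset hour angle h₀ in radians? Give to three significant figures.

Solar longitude: L_s = 360° × (317 − 223)/798.40 = 42.385°.
sin δ = sin 4.50° × sin 42.385° = 0.05289, so δ = +3.032°.
cos h₀ = −tan ϕ · tan δ = −tan(-43.5°) × tan(+3.032°) = 0.0503, so h₀ = 1.5205 rad = 87.12°.

h₀ = 1.52 rad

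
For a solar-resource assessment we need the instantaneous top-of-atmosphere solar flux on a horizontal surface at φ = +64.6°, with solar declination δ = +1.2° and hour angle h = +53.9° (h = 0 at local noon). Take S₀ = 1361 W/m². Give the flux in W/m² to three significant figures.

370 W/m²

cos θ_z = sin φ sin δ + cos φ cos δ cos h = 0.018918 + 0.252672 = 0.271590.
Flux = S₀ · cos θ_z = 1361 × 0.271590 = 369.6 W/m².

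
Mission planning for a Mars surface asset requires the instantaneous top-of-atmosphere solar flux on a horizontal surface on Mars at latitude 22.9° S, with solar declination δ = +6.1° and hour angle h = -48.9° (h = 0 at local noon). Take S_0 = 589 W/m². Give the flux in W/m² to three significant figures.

330 W/m²

cos θ_z = sin ϕ sin δ + cos ϕ cos δ cos h = -0.041350 + 0.602136 = 0.560786.
Flux = S_0 · cos θ_z = 589 × 0.560786 = 330.3 W/m².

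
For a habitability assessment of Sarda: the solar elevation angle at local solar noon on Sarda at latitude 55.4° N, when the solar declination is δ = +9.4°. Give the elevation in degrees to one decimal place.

At local noon the hour angle is zero, so the zenith angle equals |φ − δ| = |+55.4° − (+9.400°)| = 46.000°.
Elevation = 90° − 46.000° = 44.0°.

44.0°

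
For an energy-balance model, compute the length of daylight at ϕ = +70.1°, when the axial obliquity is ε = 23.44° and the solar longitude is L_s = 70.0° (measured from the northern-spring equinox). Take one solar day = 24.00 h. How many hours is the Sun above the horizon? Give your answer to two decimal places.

Solar declination: sin δ = sin ε · sin L_s = sin 23.44° × sin 70.0° = 0.37380, so δ = +21.950°.
Sunrise equation: cos h₀ = −tan ϕ · tan δ = -1.1133 ≤ −1, so the Sun never sets (polar day) and h₀ = π.
Daylight = 2h₀/(2π) × 24.00 h = (3.1416/π) × 24.00 = 24.00 h.

24.00 h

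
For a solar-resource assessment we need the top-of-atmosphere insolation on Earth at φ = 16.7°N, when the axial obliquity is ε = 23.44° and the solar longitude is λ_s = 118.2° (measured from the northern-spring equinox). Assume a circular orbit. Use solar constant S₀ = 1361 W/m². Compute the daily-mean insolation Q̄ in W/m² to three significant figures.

Solar declination: sin δ = sin ε · sin λ_s = sin 23.44° × sin 118.2° = 0.35057, so δ = +20.522°.
cos H₀ = −tan(+16.7°) tan(+20.522°) = -0.1123, H₀ = 1.6833 rad.
Bracket: H₀ sin φ sin δ + cos φ cos δ sin H₀ = 1.6833×0.28736×0.35057 + 0.95782×0.93654×0.99367 = 0.169575 + 0.891359 = 1.060934.
Q̄ = (S₀/π) × [bracket] = (1361/π) × 1.060934 = 459.6 W/m².

Q̄ ≈ 460 W/m²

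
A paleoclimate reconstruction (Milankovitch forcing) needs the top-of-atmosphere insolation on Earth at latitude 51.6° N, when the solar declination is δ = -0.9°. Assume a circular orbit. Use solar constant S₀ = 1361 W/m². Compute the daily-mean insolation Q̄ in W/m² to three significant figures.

Q̄ ≈ 261 W/m²

cos H₀ = −tan(+51.6°) tan(-0.900°) = 0.0198, H₀ = 1.5510 rad.
Bracket: H₀ sin φ sin δ + cos φ cos δ sin H₀ = 1.5510×0.78369×-0.01571 + 0.62115×0.99988×0.99980 = -0.019096 + 0.620951 = 0.601855.
Q̄ = (S₀/π) × [bracket] = (1361/π) × 0.601855 = 260.7 W/m².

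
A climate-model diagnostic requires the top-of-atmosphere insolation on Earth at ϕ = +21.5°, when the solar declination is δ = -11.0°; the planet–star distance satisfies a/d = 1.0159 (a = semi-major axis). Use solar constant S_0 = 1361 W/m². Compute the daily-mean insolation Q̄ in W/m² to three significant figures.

cos h₀ = −tan(+21.5°) tan(-11.000°) = 0.0766, h₀ = 1.4942 rad.
Bracket: h₀ sin ϕ sin δ + cos ϕ cos δ sin h₀ = 1.4942×0.36650×-0.19081 + 0.93042×0.98163×0.99706 = -0.104492 + 0.910643 = 0.806151.
Inverse-square distance factor (a/d)² = 1.0159² = 1.032053.
Q̄ = (S_0/π) × 1.032053 × [bracket] = (1361/π) × 1.032053 × 0.806151 = 360.4 W/m².

Q̄ ≈ 360 W/m²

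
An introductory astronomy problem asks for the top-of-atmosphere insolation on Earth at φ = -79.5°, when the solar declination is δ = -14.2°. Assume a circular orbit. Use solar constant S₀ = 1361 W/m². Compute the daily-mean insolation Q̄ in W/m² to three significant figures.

Q̄ ≈ 328 W/m²

cos H₀ = −tan(-79.5°) tan(-14.200°) = -1.3653 ≤ −1 ⇒ polar day, H₀ = π.
Bracket: H₀ sin φ sin δ + cos φ cos δ sin H₀ = 3.1416×-0.98325×-0.24531 + 0.18224×0.96945×0.00000 = 0.757757 + 0.000000 = 0.757757.
Q̄ = (S₀/π) × [bracket] = (1361/π) × 0.757757 = 328.3 W/m².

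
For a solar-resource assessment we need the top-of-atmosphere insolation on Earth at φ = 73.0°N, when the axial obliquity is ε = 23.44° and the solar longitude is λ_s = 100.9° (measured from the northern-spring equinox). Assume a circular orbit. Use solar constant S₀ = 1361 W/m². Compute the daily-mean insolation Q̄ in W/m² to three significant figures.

Solar declination: sin δ = sin ε · sin λ_s = sin 23.44° × sin 100.9° = 0.39061, so δ = +22.993°.
cos H₀ = −tan(+73.0°) tan(+22.993°) = -1.3879 ≤ −1 ⇒ polar day, H₀ = π.
Bracket: H₀ sin φ sin δ + cos φ cos δ sin H₀ = 3.1416×0.95630×0.39061 + 0.29237×0.92056×0.00000 = 1.173514 + 0.000000 = 1.173514.
Q̄ = (S₀/π) × [bracket] = (1361/π) × 1.173514 = 508.4 W/m².

Q̄ ≈ 508 W/m²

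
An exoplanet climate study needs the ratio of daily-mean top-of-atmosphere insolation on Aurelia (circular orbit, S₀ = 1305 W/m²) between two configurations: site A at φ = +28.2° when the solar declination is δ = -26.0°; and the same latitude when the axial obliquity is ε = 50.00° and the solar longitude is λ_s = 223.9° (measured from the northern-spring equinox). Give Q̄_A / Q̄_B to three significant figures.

Q̄_A / Q̄_B ≈ 1.25

— Configuration A (φ=+28.2°):
cos H₀ = −tan(+28.2°) tan(-26.000°) = 0.2615, H₀ = 1.3062 rad.
Bracket: H₀ sin φ sin δ + cos φ cos δ sin H₀ = 1.3062×0.47255×-0.43837 + 0.88130×0.89879×0.96520 = -0.270582 + 0.764538 = 0.493956.
Q̄ = (S₀/π) × [bracket] = (1305/π) × 0.493956 = 205.19 W/m².
— Configuration B (φ=+28.2°):
Solar declination: sin δ = sin ε · sin λ_s = sin 50.00° × sin 223.9° = -0.53118, so δ = -32.085°.
cos H₀ = −tan(+28.2°) tan(-32.085°) = 0.3362, H₀ = 1.2280 rad.
Bracket: H₀ sin φ sin δ + cos φ cos δ sin H₀ = 1.2280×0.47255×-0.53118 + 0.88130×0.84726×0.94181 = -0.308239 + 0.703240 = 0.395001.
Q̄ = (S₀/π) × [bracket] = (1305/π) × 0.395001 = 164.08 W/m².
Ratio Q̄_A / Q̄_B = 205.19 / 164.08 = 1.251.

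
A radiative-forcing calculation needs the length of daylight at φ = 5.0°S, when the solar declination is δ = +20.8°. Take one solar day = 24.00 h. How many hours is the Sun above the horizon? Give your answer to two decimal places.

cos H₀ = −tan φ · tan δ = −tan(-5.0°) × tan(+20.800°) = 0.0332, so H₀ = 1.5376 rad = 88.10°.
Daylight = 2H₀/(2π) × 24.00 h = (1.5376/π) × 24.00 = 11.75 h.

11.75 h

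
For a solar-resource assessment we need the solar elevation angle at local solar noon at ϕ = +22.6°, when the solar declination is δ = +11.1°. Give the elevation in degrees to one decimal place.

78.5°

At local noon the hour angle is zero, so the zenith angle equals |ϕ − δ| = |+22.6° − (+11.100°)| = 11.500°.
Elevation = 90° − 11.500° = 78.5°.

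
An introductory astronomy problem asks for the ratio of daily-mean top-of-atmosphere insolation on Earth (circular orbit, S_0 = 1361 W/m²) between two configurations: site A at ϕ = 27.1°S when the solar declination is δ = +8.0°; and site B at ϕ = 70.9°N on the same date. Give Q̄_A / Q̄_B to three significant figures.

— Configuration A (ϕ=-27.1°):
cos h₀ = −tan(-27.1°) tan(+8.000°) = 0.0719, h₀ = 1.4988 rad.
Bracket: h₀ sin ϕ sin δ + cos ϕ cos δ sin h₀ = 1.4988×-0.45554×0.13917 + 0.89021×0.99027×0.99741 = -0.095020 + 0.879265 = 0.784245.
Q̄ = (S_0/π) × [bracket] = (1361/π) × 0.784245 = 339.75 W/m².
— Configuration B (ϕ=+70.9°):
cos h₀ = −tan(+70.9°) tan(+8.000°) = -0.4059, h₀ = 1.9887 rad.
Bracket: h₀ sin ϕ sin δ + cos ϕ cos δ sin h₀ = 1.9887×0.94495×0.13917 + 0.32722×0.99027×0.91394 = 0.261531 + 0.296150 = 0.557681.
Q̄ = (S_0/π) × [bracket] = (1361/π) × 0.557681 = 241.60 W/m².
Ratio Q̄_A / Q̄_B = 339.75 / 241.60 = 1.406.

Q̄_A / Q̄_B ≈ 1.41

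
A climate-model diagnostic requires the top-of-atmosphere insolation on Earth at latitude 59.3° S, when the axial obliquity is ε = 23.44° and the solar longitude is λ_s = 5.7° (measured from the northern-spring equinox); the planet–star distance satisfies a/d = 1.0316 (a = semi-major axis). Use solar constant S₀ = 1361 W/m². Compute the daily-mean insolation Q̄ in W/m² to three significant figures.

Q̄ ≈ 211 W/m²

Solar declination: sin δ = sin ε · sin λ_s = sin 23.44° × sin 5.7° = 0.03951, so δ = +2.264°.
cos H₀ = −tan(-59.3°) tan(+2.264°) = 0.0666, H₀ = 1.5042 rad.
Bracket: H₀ sin φ sin δ + cos φ cos δ sin H₀ = 1.5042×-0.85985×0.03951 + 0.51054×0.99922×0.99778 = -0.051102 + 0.509009 = 0.457907.
Inverse-square distance factor (a/d)² = 1.0316² = 1.064199.
Q̄ = (S₀/π) × 1.064199 × [bracket] = (1361/π) × 1.064199 × 0.457907 = 211.1 W/m².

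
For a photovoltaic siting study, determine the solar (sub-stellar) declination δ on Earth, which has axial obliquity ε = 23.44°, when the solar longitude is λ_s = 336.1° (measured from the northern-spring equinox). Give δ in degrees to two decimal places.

δ = -9.27°

sin δ = sin ε · sin λ_s = sin 23.44° × sin 336.1° = -0.161161.
δ = arcsin(-0.161161) = -9.27°.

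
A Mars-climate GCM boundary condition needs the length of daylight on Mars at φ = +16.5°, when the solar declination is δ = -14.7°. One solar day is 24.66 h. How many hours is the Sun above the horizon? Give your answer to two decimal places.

cos H₀ = −tan φ · tan δ = −tan(+16.5°) × tan(-14.700°) = 0.0777, so H₀ = 1.4930 rad = 85.54°.
Daylight = 2H₀/(2π) × 24.66 h = (1.4930/π) × 24.66 = 11.72 h.

11.72 h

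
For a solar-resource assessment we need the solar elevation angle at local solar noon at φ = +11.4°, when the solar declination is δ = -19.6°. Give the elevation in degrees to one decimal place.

59.0°

At local noon the hour angle is zero, so the zenith angle equals |φ − δ| = |+11.4° − (-19.600°)| = 31.000°.
Elevation = 90° − 31.000° = 59.0°.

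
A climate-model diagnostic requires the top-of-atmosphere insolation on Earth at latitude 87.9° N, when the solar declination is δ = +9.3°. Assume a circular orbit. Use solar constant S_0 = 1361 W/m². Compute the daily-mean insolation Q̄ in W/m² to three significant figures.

Q̄ ≈ 220 W/m²

cos h₀ = −tan(+87.9°) tan(+9.300°) = -4.4659 ≤ −1 ⇒ polar day, h₀ = π.
Bracket: h₀ sin ϕ sin δ + cos ϕ cos δ sin h₀ = 3.1416×0.99933×0.16160 + 0.03664×0.98686×0.00000 = 0.507342 + 0.000000 = 0.507342.
Q̄ = (S_0/π) × [bracket] = (1361/π) × 0.507342 = 219.8 W/m².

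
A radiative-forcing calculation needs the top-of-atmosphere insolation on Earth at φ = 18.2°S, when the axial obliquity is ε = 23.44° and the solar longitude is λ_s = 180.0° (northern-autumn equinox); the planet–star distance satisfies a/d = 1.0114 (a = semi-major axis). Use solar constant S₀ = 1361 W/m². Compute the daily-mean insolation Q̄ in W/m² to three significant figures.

Solar declination: sin δ = sin ε · sin λ_s = sin 23.44° × sin 180.0° = 0.00000, so δ = +0.000°.
cos H₀ = −tan(-18.2°) tan(+0.000°) = 0.0000, H₀ = 1.5708 rad.
Bracket: H₀ sin φ sin δ + cos φ cos δ sin H₀ = 1.5708×-0.31233×0.00000 + 0.94997×1.00000×1.00000 = -0.000000 + 0.949970 = 0.949970.
Inverse-square distance factor (a/d)² = 1.0114² = 1.022930.
Q̄ = (S₀/π) × 1.022930 × [bracket] = (1361/π) × 1.022930 × 0.949970 = 421.0 W/m².

Q̄ ≈ 421 W/m²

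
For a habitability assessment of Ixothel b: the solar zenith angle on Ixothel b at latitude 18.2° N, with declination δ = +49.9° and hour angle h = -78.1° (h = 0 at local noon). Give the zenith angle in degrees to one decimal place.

θ_z = 68.6°

cos θ_z = sin φ sin δ + cos φ cos δ cos h = 0.238912 + 0.126176 = 0.365088.
θ_z = arccos(0.365088) = 68.6°.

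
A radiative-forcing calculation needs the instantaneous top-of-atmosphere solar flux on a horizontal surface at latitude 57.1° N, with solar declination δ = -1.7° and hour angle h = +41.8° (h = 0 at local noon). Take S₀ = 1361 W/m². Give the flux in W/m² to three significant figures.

517 W/m²

cos θ_z = sin φ sin δ + cos φ cos δ cos h = -0.024908 + 0.404745 = 0.379837.
Flux = S₀ · cos θ_z = 1361 × 0.379837 = 517.0 W/m².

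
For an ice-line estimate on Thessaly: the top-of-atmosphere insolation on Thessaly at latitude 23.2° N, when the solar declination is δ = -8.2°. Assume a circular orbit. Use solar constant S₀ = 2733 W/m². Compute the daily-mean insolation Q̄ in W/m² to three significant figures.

Q̄ ≈ 716 W/m²

cos H₀ = −tan(+23.2°) tan(-8.200°) = 0.0618, H₀ = 1.5090 rad.
Bracket: H₀ sin φ sin δ + cos φ cos δ sin H₀ = 1.5090×0.39394×-0.14263 + 0.91914×0.98978×0.99809 = -0.084787 + 0.908009 = 0.823222.
Q̄ = (S₀/π) × [bracket] = (2733/π) × 0.823222 = 716.2 W/m².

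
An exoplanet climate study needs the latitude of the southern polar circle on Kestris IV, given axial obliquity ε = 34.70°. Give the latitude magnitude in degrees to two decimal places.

The polar circle is the lowest latitude that experiences at least one full rotation of continuous darkness at the northern-summer solstice; it lies at |φ| = 90° − ε = 90° − 34.70° = 55.30°.

55.30°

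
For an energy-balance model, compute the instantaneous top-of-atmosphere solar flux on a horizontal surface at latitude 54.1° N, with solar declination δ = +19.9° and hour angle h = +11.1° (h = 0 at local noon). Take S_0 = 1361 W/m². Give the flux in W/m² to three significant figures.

cos θ_z = sin ϕ sin δ + cos ϕ cos δ cos h = 0.275722 + 0.541045 = 0.816767.
Flux = S_0 · cos θ_z = 1361 × 0.816767 = 1112 W/m².

1.11e+03 W/m²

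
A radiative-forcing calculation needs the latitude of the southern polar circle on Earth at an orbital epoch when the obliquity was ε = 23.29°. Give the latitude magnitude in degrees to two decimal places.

66.71°

The polar circle is the lowest latitude that experiences at least one full rotation of continuous darkness at the northern-summer solstice; it lies at |ϕ| = 90° − ε = 90° − 23.29° = 66.71°.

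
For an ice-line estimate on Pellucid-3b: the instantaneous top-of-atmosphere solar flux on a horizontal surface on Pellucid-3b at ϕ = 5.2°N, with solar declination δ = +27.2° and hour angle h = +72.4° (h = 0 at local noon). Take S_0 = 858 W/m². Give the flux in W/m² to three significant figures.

265 W/m²

cos θ_z = sin ϕ sin δ + cos ϕ cos δ cos h = 0.041428 + 0.267826 = 0.309254.
Flux = S_0 · cos θ_z = 858 × 0.309254 = 265.3 W/m².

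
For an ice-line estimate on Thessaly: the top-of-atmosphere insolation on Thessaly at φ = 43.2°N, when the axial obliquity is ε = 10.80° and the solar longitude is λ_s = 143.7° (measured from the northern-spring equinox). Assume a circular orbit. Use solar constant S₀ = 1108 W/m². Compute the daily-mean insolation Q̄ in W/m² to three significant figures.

Q̄ ≈ 299 W/m²

Solar declination: sin δ = sin ε · sin λ_s = sin 10.80° × sin 143.7° = 0.11093, so δ = +6.369°.
cos H₀ = −tan(+43.2°) tan(+6.369°) = -0.1048, H₀ = 1.6758 rad.
Bracket: H₀ sin φ sin δ + cos φ cos δ sin H₀ = 1.6758×0.68455×0.11093 + 0.72897×0.99383×0.99449 = 0.127255 + 0.720480 = 0.847735.
Q̄ = (S₀/π) × [bracket] = (1108/π) × 0.847735 = 299.0 W/m².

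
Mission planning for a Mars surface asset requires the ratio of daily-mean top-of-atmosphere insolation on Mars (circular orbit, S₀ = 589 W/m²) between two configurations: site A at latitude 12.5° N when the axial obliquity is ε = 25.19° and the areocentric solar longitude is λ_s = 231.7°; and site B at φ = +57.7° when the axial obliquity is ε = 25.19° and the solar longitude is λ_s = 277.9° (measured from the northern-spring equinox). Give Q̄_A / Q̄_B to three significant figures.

— Configuration A (φ=+12.5°):
sin δ = sin 25.19° × sin 231.7° = -0.33402, so δ = -19.513°.
cos H₀ = −tan(+12.5°) tan(-19.513°) = 0.0786, H₀ = 1.4922 rad.
Bracket: H₀ sin φ sin δ + cos φ cos δ sin H₀ = 1.4922×0.21644×-0.33402 + 0.97630×0.94257×0.99691 = -0.107879 + 0.917388 = 0.809509.
Q̄ = (S₀/π) × [bracket] = (589/π) × 0.809509 = 151.77 W/m².
— Configuration B (φ=+57.7°):
Solar declination: sin δ = sin ε · sin λ_s = sin 25.19° × sin 277.9° = -0.42158, so δ = -24.935°.
cos H₀ = −tan(+57.7°) tan(-24.935°) = 0.7354, H₀ = 0.7445 rad.
Bracket: H₀ sin φ sin δ + cos φ cos δ sin H₀ = 0.7445×0.84526×-0.42158 + 0.53435×0.90679×0.67761 = -0.265299 + 0.328331 = 0.063032.
Q̄ = (S₀/π) × [bracket] = (589/π) × 0.063032 = 11.818 W/m².
Ratio Q̄_A / Q̄_B = 151.77 / 11.818 = 12.84.

Q̄_A / Q̄_B ≈ 12.8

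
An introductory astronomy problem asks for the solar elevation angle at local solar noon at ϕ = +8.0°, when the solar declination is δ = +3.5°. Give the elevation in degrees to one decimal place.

At local noon the hour angle is zero, so the zenith angle equals |ϕ − δ| = |+8.0° − (+3.500°)| = 4.500°.
Elevation = 90° − 4.500° = 85.5°.

85.5°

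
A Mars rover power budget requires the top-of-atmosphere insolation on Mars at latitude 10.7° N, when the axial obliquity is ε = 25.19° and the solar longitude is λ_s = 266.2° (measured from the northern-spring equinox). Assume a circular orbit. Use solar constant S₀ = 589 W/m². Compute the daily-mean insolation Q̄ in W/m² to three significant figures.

Q̄ ≈ 144 W/m²

Solar declination: sin δ = sin ε · sin λ_s = sin 25.19° × sin 266.2° = -0.42469, so δ = -25.131°.
cos H₀ = −tan(+10.7°) tan(-25.131°) = 0.0886, H₀ = 1.4820 rad.
Bracket: H₀ sin φ sin δ + cos φ cos δ sin H₀ = 1.4820×0.18567×-0.42469 + 0.98261×0.90534×0.99606 = -0.116859 + 0.886091 = 0.769232.
Q̄ = (S₀/π) × [bracket] = (589/π) × 0.769232 = 144.2 W/m².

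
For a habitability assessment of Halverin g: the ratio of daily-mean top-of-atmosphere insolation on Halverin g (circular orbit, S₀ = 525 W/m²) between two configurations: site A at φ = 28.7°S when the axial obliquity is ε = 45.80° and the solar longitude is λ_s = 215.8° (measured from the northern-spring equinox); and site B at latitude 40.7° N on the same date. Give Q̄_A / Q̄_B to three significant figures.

Q̄_A / Q̄_B ≈ 3.63

— Configuration A (φ=-28.7°):
Solar declination: sin δ = sin ε · sin λ_s = sin 45.80° × sin 215.8° = -0.41936, so δ = -24.794°.
cos H₀ = −tan(-28.7°) tan(-24.794°) = -0.2529, H₀ = 1.8265 rad.
Bracket: H₀ sin φ sin δ + cos φ cos δ sin H₀ = 1.8265×-0.48022×-0.41936 + 0.87715×0.90782×0.96749 = 0.367830 + 0.770407 = 1.138237.
Q̄ = (S₀/π) × [bracket] = (525/π) × 1.138237 = 190.21 W/m².
— Configuration B (φ=+40.7°):
cos H₀ = −tan(+40.7°) tan(-24.794°) = 0.3973, H₀ = 1.1622 rad.
Bracket: H₀ sin φ sin δ + cos φ cos δ sin H₀ = 1.1622×0.65210×-0.41936 + 0.75813×0.90782×0.91767 = -0.317821 + 0.631582 = 0.313761.
Q̄ = (S₀/π) × [bracket] = (525/π) × 0.313761 = 52.433 W/m².
Ratio Q̄_A / Q̄_B = 190.21 / 52.433 = 3.628.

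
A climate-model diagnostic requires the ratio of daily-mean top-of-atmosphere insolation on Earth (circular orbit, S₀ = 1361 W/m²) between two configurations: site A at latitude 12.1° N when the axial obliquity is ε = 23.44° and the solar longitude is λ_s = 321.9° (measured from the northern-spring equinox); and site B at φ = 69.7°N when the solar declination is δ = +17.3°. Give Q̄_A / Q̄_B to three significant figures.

— Configuration A (φ=+12.1°):
Solar declination: sin δ = sin ε · sin λ_s = sin 23.44° × sin 321.9° = -0.24545, so δ = -14.208°.
cos H₀ = −tan(+12.1°) tan(-14.208°) = 0.0543, H₀ = 1.5165 rad.
Bracket: H₀ sin φ sin δ + cos φ cos δ sin H₀ = 1.5165×0.20962×-0.24545 + 0.97778×0.96941×0.99853 = -0.078026 + 0.946476 = 0.868450.
Q̄ = (S₀/π) × [bracket] = (1361/π) × 0.868450 = 376.23 W/m².
— Configuration B (φ=+69.7°):
cos H₀ = −tan(+69.7°) tan(+17.300°) = -0.8420, H₀ = 2.5718 rad.
Bracket: H₀ sin φ sin δ + cos φ cos δ sin H₀ = 2.5718×0.93789×0.29737 + 0.34694×0.95476×0.53948 = 0.717276 + 0.178700 = 0.895976.
Q̄ = (S₀/π) × [bracket] = (1361/π) × 0.895976 = 388.15 W/m².
Ratio Q̄_A / Q̄_B = 376.23 / 388.15 = 0.9693.

Q̄_A / Q̄_B ≈ 0.969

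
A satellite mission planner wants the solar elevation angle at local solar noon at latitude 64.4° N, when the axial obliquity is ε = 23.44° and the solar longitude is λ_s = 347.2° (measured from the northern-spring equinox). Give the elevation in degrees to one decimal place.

Solar declination: sin δ = sin ε · sin λ_s = sin 23.44° × sin 347.2° = -0.08813, so δ = -5.056°.
At local noon the hour angle is zero, so the zenith angle equals |φ − δ| = |+64.4° − (-5.056°)| = 69.456°.
Elevation = 90° − 69.456° = 20.5°.

20.5°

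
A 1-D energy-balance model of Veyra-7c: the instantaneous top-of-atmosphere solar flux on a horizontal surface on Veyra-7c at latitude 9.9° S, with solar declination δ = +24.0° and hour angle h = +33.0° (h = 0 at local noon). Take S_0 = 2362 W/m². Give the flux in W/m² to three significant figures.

1.62e+03 W/m²

cos θ_z = sin ϕ sin δ + cos ϕ cos δ cos h = -0.069930 + 0.754755 = 0.684825.
Flux = S_0 · cos θ_z = 2362 × 0.684825 = 1618 W/m².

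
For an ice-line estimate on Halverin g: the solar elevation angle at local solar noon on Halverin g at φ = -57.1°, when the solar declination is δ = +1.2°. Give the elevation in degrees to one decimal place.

At local noon the hour angle is zero, so the zenith angle equals |φ − δ| = |-57.1° − (+1.200°)| = 58.300°.
Elevation = 90° − 58.300° = 31.7°.

31.7°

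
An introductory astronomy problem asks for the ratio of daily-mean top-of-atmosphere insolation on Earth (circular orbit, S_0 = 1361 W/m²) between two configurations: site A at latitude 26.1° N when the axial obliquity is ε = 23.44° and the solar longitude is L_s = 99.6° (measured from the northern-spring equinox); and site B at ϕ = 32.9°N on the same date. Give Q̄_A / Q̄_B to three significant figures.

— Configuration A (ϕ=+26.1°):
Solar declination: sin δ = sin ε · sin L_s = sin 23.44° × sin 99.6° = 0.39222, so δ = +23.093°.
cos h₀ = −tan(+26.1°) tan(+23.093°) = -0.2089, h₀ = 1.7812 rad.
Bracket: h₀ sin ϕ sin δ + cos ϕ cos δ sin h₀ = 1.7812×0.43994×0.39222 + 0.89803×0.91987×0.97794 = 0.307352 + 0.807848 = 1.115200.
Q̄ = (S_0/π) × [bracket] = (1361/π) × 1.115200 = 483.13 W/m².
— Configuration B (ϕ=+32.9°):
cos h₀ = −tan(+32.9°) tan(+23.093°) = -0.2758, h₀ = 1.8503 rad.
Bracket: h₀ sin ϕ sin δ + cos ϕ cos δ sin h₀ = 1.8503×0.54317×0.39222 + 0.83962×0.91987×0.96120 = 0.394192 + 0.742374 = 1.136566.
Q̄ = (S_0/π) × [bracket] = (1361/π) × 1.136566 = 492.38 W/m².
Ratio Q̄_A / Q̄_B = 483.13 / 492.38 = 0.9812.

Q̄_A / Q̄_B ≈ 0.981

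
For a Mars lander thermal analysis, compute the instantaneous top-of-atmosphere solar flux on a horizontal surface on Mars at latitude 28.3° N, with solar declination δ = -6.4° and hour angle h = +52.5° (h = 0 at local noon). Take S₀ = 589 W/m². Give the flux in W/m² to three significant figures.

283 W/m²

cos θ_z = sin φ sin δ + cos φ cos δ cos h = -0.052846 + 0.532660 = 0.479814.
Flux = S₀ · cos θ_z = 589 × 0.479814 = 282.6 W/m².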